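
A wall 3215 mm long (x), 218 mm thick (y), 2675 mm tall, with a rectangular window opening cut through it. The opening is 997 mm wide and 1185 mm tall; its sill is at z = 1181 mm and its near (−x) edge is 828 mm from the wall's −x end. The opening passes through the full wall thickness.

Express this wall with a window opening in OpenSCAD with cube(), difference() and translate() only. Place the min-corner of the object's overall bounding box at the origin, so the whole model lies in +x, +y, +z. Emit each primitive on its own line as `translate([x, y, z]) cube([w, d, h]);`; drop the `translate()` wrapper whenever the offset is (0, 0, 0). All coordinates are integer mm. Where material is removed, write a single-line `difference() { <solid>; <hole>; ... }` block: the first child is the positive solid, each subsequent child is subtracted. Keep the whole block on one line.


difference() { cube([3215, 218, 2675]); translate([828, 0, 1181]) cube([997, 218, 1185]); }


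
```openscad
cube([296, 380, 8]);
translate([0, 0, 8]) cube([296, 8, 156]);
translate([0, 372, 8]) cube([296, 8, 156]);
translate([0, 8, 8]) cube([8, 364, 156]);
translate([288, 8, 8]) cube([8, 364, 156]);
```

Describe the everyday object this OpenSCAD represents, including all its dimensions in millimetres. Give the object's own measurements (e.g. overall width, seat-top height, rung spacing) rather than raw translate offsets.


An open-topped rectangular box: outside dimensions 296×380×164 mm, with a uniform wall and base thickness of 8 mm. The base is a full 296×380 slab on the floor; four walls sit on top of the base. The front and back walls (the −y and +y sides) span the full width; the two side walls fit between them.


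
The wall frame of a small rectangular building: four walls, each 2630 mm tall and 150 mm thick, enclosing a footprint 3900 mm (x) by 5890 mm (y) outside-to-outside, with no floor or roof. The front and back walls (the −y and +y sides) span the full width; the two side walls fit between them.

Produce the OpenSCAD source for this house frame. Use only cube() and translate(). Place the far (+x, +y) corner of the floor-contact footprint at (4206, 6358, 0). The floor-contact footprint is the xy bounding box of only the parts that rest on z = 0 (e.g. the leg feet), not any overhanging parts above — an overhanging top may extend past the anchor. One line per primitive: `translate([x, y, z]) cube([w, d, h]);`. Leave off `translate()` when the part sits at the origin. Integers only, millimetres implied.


translate([306, 468, 0]) cube([3900, 150, 2630]);
translate([306, 6208, 0]) cube([3900, 150, 2630]);
translate([306, 618, 0]) cube([150, 5590, 2630]);
translate([4056, 618, 0]) cube([150, 5590, 2630]);


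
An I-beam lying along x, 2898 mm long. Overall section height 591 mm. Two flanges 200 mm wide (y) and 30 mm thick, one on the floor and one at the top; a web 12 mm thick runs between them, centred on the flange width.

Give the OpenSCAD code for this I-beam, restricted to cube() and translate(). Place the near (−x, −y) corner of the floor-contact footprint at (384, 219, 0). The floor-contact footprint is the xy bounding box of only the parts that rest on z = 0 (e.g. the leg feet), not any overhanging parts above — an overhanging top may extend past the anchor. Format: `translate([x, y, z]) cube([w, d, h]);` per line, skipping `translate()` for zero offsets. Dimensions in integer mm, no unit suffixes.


translate([384, 219, 0]) cube([2898, 200, 30]);
translate([384, 313, 30]) cube([2898, 12, 531]);
translate([384, 219, 561]) cube([2898, 200, 30]);


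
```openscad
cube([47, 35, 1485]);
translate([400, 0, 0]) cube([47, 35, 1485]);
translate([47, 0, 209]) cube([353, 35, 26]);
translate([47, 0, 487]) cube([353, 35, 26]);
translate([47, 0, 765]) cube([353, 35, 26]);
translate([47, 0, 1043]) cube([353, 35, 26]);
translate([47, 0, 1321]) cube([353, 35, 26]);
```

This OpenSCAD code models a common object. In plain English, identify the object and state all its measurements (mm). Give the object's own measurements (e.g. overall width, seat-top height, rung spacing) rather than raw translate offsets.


A straight ladder. Two 47×35 mm vertical rails, 1485 mm tall, stand 447 mm apart (outside-to-outside) with their front faces coplanar on the −y side. 5 rungs, each 35 mm deep and 26 mm tall, span between the inner faces of the rails, front faces flush with the rails. The lowest rung's underside is at z = 209 mm and rungs are spaced 278 mm apart (underside to underside).


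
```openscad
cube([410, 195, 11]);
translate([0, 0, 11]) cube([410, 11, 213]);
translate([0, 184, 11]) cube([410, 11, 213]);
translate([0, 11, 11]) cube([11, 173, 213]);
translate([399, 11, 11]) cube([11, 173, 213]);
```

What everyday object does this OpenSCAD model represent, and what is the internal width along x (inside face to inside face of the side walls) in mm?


An open box. The internal width is 388 mm.

A 410×195 base slab with four walls standing on it — an open box. The base is 410 mm wide and the walls are 11 mm thick, so the internal width is 410 − 2 × 11 = 388 mm.


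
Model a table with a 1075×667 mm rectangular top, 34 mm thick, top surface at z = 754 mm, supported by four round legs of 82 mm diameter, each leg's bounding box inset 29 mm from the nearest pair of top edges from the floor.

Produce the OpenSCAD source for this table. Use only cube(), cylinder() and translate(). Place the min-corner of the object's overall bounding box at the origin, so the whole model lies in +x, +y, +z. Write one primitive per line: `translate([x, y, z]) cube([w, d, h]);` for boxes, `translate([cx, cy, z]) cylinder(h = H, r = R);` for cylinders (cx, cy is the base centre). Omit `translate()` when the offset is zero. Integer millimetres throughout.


// leg_h = 754 - 34 = 720
translate([0, 0, 720]) cube([1075, 667, 34]);
translate([70, 70, 0]) cylinder(h = 720, r = 41);
translate([1005, 70, 0]) cylinder(h = 720, r = 41);
translate([70, 597, 0]) cylinder(h = 720, r = 41);
translate([1005, 597, 0]) cylinder(h = 720, r = 41);


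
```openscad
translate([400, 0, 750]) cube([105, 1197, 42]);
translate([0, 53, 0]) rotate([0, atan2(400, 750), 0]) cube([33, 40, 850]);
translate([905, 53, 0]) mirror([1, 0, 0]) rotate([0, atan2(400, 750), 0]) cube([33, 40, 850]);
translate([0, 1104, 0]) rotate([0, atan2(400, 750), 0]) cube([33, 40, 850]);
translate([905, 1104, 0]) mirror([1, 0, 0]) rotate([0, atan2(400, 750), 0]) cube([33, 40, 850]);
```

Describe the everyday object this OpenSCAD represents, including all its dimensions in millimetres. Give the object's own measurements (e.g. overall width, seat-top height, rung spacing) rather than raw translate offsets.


A sawhorse. A 105×1197×42 mm beam (x, y, z) sits on two A-frame leg pairs. Each pair is two raked legs of 33×40 mm section (40 mm along y) splaying symmetrically in x. Each leg rises 750 mm vertically over 400 mm of horizontal reach and is 850 mm long along its own axis. Every leg's outer bottom edge rests on the floor and its outer top edge meets a bottom edge of the beam — the left legs (tilting toward +x) meet the beam's −x bottom edge, the right legs (their mirror images, tilting toward −x) meet its +x bottom edge — so the leg tops tuck under the beam, the beam's underside is 750 mm above the floor, and the feet are 905 mm apart outside-to-outside with the beam centred between them. The two leg pairs are set in 53 mm from either end of the beam.


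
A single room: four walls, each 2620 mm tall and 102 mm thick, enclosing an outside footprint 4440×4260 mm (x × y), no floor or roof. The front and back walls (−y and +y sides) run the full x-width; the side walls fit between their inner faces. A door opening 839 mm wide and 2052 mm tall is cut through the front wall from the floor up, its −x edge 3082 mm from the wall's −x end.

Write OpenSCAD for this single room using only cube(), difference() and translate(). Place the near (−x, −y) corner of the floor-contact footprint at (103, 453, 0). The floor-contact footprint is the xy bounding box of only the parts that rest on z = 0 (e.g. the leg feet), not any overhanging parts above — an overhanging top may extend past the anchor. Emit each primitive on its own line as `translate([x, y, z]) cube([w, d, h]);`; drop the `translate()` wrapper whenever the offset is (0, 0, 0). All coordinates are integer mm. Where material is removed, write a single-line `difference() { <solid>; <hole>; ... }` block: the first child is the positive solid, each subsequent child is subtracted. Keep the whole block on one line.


difference() { translate([103, 453, 0]) cube([4440, 102, 2620]); translate([3185, 453, 0]) cube([839, 102, 2052]); }
translate([103, 4611, 0]) cube([4440, 102, 2620]);
translate([103, 555, 0]) cube([102, 4056, 2620]);
translate([4441, 555, 0]) cube([102, 4056, 2620]);


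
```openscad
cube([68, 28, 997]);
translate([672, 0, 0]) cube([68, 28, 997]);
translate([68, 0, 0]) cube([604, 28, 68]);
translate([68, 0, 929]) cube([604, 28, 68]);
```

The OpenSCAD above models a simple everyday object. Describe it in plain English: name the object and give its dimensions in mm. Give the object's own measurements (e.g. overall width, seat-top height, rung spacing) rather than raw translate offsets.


A rectangular picture frame lying in the x–z plane (depth along y). The opening is 604 mm wide (x) by 861 mm tall (z), surrounded by a border 68 mm wide on all four sides. The frame is 28 mm deep and is made of two full-height vertical stiles with two horizontal rails fitted between them.


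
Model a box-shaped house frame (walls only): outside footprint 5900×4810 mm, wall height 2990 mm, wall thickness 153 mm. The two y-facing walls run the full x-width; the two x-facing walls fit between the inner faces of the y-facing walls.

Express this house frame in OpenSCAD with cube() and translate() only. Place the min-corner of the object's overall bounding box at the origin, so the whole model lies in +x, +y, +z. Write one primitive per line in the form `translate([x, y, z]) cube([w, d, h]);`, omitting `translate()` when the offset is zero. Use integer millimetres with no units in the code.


cube([5900, 153, 2990]);
translate([0, 4657, 0]) cube([5900, 153, 2990]);
translate([0, 153, 0]) cube([153, 4504, 2990]);
translate([5747, 153, 0]) cube([153, 4504, 2990]);


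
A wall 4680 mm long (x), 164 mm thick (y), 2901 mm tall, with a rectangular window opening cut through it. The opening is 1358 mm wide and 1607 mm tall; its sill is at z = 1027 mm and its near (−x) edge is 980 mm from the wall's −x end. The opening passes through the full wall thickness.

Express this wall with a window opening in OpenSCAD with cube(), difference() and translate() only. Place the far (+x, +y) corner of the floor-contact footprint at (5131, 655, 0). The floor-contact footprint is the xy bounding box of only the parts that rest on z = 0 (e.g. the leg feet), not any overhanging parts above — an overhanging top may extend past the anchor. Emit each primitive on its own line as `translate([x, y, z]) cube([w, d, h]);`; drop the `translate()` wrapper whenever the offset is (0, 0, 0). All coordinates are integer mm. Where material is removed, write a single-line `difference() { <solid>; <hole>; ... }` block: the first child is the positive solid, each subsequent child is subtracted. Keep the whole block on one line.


difference() { translate([451, 491, 0]) cube([4680, 164, 2901]); translate([1431, 491, 1027]) cube([1358, 164, 1607]); }


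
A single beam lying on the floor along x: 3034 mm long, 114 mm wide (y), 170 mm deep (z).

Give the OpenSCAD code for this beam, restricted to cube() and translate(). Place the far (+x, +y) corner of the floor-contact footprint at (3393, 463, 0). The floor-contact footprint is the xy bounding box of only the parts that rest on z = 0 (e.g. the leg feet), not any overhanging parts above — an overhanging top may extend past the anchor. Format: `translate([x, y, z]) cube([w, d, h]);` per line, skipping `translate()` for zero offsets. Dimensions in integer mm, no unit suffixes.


translate([359, 349, 0]) cube([3034, 114, 170]);


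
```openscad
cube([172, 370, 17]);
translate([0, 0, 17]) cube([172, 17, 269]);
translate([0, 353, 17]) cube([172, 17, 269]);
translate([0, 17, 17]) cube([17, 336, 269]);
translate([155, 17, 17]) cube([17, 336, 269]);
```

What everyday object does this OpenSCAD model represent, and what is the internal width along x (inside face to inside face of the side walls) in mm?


An open box. The internal width is 138 mm.

A 172×370 base slab with four walls standing on it — an open box. The base is 172 mm wide and the walls are 17 mm thick, so the internal width is 172 − 2 × 17 = 138 mm.


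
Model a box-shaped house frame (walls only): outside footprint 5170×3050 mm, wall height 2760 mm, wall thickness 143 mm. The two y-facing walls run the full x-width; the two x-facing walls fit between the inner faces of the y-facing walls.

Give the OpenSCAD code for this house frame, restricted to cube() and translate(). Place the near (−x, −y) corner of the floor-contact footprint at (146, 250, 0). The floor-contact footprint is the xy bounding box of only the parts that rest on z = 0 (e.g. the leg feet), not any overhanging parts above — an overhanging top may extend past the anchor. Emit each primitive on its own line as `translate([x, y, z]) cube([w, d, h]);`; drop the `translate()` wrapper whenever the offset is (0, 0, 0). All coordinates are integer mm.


translate([146, 250, 0]) cube([5170, 143, 2760]);
translate([146, 3157, 0]) cube([5170, 143, 2760]);
translate([146, 393, 0]) cube([143, 2764, 2760]);
translate([5173, 393, 0]) cube([143, 2764, 2760]);


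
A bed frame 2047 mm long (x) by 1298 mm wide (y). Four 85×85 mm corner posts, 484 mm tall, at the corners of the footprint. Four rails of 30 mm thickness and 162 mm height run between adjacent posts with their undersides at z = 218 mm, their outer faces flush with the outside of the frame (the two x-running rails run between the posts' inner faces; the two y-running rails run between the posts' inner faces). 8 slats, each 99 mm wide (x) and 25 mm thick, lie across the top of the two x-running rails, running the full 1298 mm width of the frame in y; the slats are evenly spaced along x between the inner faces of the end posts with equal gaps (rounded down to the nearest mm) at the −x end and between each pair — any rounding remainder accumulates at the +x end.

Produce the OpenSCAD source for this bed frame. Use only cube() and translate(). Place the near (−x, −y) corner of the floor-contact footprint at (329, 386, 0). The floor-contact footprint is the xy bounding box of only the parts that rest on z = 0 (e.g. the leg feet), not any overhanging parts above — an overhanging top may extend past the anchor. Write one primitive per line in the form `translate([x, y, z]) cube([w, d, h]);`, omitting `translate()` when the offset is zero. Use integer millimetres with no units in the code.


translate([329, 386, 0]) cube([85, 85, 484]);
translate([329, 1599, 0]) cube([85, 85, 484]);
translate([2291, 386, 0]) cube([85, 85, 484]);
translate([2291, 1599, 0]) cube([85, 85, 484]);
translate([414, 386, 218]) cube([1877, 30, 162]);
translate([414, 1654, 218]) cube([1877, 30, 162]);
translate([329, 471, 218]) cube([30, 1128, 162]);
translate([2346, 471, 218]) cube([30, 1128, 162]);
translate([534, 386, 380]) cube([99, 1298, 25]);
translate([753, 386, 380]) cube([99, 1298, 25]);
translate([972, 386, 380]) cube([99, 1298, 25]);
translate([1191, 386, 380]) cube([99, 1298, 25]);
translate([1410, 386, 380]) cube([99, 1298, 25]);
translate([1629, 386, 380]) cube([99, 1298, 25]);
translate([1848, 386, 380]) cube([99, 1298, 25]);
translate([2067, 386, 380]) cube([99, 1298, 25]);


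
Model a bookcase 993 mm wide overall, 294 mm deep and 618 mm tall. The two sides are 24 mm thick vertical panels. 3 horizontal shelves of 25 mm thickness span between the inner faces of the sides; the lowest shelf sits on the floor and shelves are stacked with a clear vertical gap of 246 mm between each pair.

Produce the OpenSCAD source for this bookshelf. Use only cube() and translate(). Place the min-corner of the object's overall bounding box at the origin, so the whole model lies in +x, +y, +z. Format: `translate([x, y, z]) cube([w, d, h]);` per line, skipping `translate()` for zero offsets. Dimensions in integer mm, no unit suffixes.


cube([24, 294, 618]);
translate([969, 0, 0]) cube([24, 294, 618]);
translate([24, 0, 0]) cube([945, 294, 25]);
translate([24, 0, 271]) cube([945, 294, 25]);
translate([24, 0, 542]) cube([945, 294, 25]);


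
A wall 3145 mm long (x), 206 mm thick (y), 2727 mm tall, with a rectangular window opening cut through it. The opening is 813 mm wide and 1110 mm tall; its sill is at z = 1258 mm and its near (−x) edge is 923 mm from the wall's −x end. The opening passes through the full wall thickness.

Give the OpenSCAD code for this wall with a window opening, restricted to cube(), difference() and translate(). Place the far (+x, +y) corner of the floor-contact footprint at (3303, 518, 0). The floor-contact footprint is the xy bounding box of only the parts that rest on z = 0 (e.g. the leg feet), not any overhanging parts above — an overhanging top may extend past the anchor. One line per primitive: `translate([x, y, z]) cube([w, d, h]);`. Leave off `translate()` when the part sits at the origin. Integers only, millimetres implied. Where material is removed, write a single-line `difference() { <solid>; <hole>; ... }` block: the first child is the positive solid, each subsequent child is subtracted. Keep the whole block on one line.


difference() { translate([158, 312, 0]) cube([3145, 206, 2727]); translate([1081, 312, 1258]) cube([813, 206, 1110]); }


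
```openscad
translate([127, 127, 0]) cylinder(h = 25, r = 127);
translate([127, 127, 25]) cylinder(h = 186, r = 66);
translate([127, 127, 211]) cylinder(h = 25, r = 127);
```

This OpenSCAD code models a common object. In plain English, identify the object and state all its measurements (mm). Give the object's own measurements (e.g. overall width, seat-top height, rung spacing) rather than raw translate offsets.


A spool: two coaxial disc flanges of radius 127 mm and thickness 25 mm, joined by a core cylinder of radius 66 mm and height 186 mm. The lower flange rests on z = 0 and the three cylinders share a vertical axis.


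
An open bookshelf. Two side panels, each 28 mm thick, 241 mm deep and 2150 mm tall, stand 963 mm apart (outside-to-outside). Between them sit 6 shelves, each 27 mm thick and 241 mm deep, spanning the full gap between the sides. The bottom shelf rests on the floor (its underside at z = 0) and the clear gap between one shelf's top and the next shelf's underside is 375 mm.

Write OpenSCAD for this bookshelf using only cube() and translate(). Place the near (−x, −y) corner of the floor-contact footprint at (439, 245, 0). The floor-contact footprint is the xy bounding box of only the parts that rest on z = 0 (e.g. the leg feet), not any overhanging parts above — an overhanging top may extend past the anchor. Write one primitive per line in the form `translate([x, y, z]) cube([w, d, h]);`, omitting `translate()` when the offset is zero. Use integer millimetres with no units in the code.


translate([439, 245, 0]) cube([28, 241, 2150]);
translate([1374, 245, 0]) cube([28, 241, 2150]);
translate([467, 245, 0]) cube([907, 241, 27]);
translate([467, 245, 402]) cube([907, 241, 27]);
translate([467, 245, 804]) cube([907, 241, 27]);
translate([467, 245, 1206]) cube([907, 241, 27]);
translate([467, 245, 1608]) cube([907, 241, 27]);
translate([467, 245, 2010]) cube([907, 241, 27]);


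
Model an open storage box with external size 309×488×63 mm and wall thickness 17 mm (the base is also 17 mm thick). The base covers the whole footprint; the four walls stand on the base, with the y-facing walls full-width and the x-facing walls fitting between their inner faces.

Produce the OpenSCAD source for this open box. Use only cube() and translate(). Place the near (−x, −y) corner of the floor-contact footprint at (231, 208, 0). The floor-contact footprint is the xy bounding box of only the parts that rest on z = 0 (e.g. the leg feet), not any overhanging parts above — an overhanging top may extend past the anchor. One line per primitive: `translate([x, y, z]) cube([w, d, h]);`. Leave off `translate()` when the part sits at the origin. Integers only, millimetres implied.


translate([231, 208, 0]) cube([309, 488, 17]);
translate([231, 208, 17]) cube([309, 17, 46]);
translate([231, 679, 17]) cube([309, 17, 46]);
translate([231, 225, 17]) cube([17, 454, 46]);
translate([523, 225, 17]) cube([17, 454, 46]);


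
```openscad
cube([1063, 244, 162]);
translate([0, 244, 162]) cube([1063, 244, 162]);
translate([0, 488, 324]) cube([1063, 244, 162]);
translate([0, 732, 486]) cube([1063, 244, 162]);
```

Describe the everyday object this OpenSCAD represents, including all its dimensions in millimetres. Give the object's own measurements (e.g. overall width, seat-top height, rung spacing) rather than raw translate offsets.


A straight staircase of 4 solid steps. Each step is 1063 mm wide (x), 244 mm deep (y, the going) and 162 mm tall (the rise). The first step rests on the floor; each subsequent step sits one going further in +y and one rise higher in +z, directly behind and above the previous step with no overlap.


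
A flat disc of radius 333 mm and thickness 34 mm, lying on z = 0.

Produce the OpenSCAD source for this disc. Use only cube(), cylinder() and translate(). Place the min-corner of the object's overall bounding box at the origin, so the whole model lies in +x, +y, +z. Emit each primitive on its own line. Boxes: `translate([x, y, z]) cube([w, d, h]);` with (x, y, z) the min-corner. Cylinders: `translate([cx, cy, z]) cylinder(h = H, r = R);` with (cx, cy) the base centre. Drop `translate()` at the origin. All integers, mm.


translate([333, 333, 0]) cylinder(h = 34, r = 333);


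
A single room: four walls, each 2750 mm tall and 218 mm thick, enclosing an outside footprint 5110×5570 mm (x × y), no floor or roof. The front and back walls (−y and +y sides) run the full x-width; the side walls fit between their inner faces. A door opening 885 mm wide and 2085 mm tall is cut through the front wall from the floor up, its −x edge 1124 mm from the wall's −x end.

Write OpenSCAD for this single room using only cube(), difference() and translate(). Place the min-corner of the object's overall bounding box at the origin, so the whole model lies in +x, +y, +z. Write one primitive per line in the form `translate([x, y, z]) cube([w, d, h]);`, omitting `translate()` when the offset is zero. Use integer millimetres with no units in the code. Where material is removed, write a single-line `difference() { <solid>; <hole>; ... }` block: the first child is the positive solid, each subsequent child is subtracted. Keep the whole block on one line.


difference() { cube([5110, 218, 2750]); translate([1124, 0, 0]) cube([885, 218, 2085]); }
translate([0, 5352, 0]) cube([5110, 218, 2750]);
translate([0, 218, 0]) cube([218, 5134, 2750]);
translate([4892, 218, 0]) cube([218, 5134, 2750]);


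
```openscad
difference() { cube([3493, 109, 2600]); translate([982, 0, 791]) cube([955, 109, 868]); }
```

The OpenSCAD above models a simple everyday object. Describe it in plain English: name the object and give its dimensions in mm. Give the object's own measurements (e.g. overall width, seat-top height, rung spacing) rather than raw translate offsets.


A wall 3493 mm long (x), 109 mm thick (y), 2600 mm tall, with a rectangular window opening cut through it. The opening is 955 mm wide and 868 mm tall; its sill is at z = 791 mm and its near (−x) edge is 982 mm from the wall's −x end. The opening passes through the full wall thickness.


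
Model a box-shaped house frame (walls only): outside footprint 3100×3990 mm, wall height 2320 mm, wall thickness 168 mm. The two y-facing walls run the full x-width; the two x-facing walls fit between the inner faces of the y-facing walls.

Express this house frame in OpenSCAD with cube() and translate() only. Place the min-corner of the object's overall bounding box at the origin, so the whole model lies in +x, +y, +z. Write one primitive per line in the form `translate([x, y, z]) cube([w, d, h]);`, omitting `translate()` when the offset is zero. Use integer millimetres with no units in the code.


cube([3100, 168, 2320]);
translate([0, 3822, 0]) cube([3100, 168, 2320]);
translate([0, 168, 0]) cube([168, 3654, 2320]);
translate([2932, 168, 0]) cube([168, 3654, 2320]);


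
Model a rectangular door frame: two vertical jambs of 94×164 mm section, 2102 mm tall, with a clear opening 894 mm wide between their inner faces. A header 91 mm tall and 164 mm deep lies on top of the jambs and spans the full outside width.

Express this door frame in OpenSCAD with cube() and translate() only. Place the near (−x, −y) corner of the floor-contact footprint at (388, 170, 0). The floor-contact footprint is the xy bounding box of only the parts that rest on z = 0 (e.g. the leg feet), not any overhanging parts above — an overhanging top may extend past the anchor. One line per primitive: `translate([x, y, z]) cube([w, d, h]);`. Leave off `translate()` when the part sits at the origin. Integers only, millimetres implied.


translate([388, 170, 0]) cube([94, 164, 2102]);
translate([1376, 170, 0]) cube([94, 164, 2102]);
translate([388, 170, 2102]) cube([1082, 164, 91]);


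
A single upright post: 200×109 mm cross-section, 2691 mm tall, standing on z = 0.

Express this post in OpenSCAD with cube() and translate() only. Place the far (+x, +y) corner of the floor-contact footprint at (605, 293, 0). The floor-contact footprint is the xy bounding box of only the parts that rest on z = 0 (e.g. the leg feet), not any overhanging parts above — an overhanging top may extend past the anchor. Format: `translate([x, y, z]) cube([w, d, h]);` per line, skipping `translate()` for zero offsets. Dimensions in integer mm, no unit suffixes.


translate([405, 184, 0]) cube([200, 109, 2691]);


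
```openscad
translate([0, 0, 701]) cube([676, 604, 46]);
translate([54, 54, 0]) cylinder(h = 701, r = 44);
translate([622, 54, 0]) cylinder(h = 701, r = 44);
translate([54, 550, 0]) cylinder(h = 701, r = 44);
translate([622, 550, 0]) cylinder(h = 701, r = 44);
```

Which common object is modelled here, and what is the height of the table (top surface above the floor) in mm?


A table. The table height is 747 mm.

A 676×604×46 slab sits at z = 701 on four Ø88 mm round legs — a table. The top surface is at 701 + 46 = 747 mm.


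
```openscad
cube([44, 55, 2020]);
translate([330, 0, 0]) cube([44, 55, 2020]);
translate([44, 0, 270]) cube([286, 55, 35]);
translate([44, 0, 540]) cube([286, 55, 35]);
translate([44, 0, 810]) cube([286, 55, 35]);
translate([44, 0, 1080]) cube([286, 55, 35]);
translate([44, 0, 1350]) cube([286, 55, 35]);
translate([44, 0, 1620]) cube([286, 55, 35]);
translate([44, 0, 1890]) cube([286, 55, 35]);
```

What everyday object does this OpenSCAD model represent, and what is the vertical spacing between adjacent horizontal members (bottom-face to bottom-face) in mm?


A ladder. The rung spacing is 270 mm.

Two tall 44×55 posts with 7 short bars between them — a ladder. Adjacent rungs sit at z = 270 and z = 540, so the spacing is 540 − 270 = 270 mm.


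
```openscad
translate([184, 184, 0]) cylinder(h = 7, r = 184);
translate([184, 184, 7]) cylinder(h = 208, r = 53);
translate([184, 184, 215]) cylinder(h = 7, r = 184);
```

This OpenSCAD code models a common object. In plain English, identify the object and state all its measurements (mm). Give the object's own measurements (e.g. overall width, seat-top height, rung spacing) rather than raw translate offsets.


A spool: two coaxial disc flanges of radius 184 mm and thickness 7 mm, joined by a core cylinder of radius 53 mm and height 208 mm. The lower flange rests on z = 0 and the three cylinders share a vertical axis.


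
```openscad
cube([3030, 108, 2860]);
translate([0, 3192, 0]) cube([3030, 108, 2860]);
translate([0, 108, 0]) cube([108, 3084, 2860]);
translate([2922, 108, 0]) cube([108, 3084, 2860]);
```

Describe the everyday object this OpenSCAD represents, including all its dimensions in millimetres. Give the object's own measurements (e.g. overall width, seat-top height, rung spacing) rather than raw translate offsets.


The wall frame of a small rectangular building: four walls, each 2860 mm tall and 108 mm thick, enclosing a footprint 3030 mm (x) by 3300 mm (y) outside-to-outside, with no floor or roof. The front and back walls (the −y and +y sides) span the full width; the two side walls fit between them.


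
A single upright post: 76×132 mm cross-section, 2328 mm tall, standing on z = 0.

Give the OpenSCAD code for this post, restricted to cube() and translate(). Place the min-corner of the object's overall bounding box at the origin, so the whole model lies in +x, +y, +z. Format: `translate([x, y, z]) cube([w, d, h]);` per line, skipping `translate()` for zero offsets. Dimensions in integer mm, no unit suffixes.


cube([76, 132, 2328]);


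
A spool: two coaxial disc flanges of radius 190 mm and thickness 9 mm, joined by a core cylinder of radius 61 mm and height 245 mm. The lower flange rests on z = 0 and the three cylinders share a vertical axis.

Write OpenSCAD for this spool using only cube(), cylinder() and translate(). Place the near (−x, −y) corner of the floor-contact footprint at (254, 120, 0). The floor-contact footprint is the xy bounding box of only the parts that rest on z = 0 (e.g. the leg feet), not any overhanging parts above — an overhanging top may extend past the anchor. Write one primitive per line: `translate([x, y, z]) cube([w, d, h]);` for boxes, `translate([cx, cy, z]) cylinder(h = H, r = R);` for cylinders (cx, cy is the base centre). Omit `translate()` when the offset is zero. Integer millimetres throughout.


translate([444, 310, 0]) cylinder(h = 9, r = 190);
translate([444, 310, 9]) cylinder(h = 245, r = 61);
translate([444, 310, 254]) cylinder(h = 9, r = 190);


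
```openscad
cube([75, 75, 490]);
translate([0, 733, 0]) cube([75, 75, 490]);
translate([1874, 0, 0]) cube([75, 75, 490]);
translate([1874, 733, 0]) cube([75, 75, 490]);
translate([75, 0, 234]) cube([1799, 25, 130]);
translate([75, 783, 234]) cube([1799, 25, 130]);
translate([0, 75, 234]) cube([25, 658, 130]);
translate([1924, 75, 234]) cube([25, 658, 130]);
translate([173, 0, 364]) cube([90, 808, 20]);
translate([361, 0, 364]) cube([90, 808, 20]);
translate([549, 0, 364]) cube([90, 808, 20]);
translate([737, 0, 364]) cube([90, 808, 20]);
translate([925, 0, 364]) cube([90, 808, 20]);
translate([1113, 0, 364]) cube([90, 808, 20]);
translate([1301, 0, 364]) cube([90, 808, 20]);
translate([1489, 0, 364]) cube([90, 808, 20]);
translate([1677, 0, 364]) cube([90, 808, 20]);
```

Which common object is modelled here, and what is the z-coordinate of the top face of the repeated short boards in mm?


A bed frame. The slat-top height is 384 mm.

Four posts, four rails, and a row of slats — a bed frame. Slats sit on the rails at z = 234 + 130 = 364; with slat thickness 20, the top is 384 mm.


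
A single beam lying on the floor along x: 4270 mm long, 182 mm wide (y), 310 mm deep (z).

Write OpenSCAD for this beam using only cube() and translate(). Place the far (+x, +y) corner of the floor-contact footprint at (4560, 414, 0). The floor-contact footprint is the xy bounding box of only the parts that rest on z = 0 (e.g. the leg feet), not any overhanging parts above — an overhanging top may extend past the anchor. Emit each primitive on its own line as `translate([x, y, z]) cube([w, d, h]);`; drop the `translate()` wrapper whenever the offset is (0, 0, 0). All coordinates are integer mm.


translate([290, 232, 0]) cube([4270, 182, 310]);


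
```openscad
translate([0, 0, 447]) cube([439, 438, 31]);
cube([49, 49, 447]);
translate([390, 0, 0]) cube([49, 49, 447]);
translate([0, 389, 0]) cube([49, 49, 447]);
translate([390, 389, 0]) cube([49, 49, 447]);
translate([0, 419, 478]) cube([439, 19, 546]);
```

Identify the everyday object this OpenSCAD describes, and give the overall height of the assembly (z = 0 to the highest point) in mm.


A chair. The overall height is 1024 mm.

A slab on four corner posts with a tall panel at the back — a chair. The seat slab sits at z = 447 with thickness 31, and the 546 mm backrest starts at the seat top, so the overall height is 447 + 31 + 546 = 1024 mm.


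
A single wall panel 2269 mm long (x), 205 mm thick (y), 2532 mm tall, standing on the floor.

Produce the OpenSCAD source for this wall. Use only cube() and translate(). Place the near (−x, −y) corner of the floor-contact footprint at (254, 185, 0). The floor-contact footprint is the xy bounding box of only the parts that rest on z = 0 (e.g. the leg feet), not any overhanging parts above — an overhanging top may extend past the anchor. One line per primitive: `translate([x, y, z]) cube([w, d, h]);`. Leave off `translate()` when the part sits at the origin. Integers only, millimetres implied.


translate([254, 185, 0]) cube([2269, 205, 2532]);


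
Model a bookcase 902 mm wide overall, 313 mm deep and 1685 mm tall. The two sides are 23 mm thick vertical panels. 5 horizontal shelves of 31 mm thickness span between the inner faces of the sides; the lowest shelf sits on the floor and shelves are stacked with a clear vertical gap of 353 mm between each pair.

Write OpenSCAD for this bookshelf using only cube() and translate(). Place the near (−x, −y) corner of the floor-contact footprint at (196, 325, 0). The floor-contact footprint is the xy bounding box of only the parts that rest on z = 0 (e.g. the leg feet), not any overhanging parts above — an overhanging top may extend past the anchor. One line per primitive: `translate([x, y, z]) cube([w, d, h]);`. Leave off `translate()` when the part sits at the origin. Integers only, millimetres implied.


translate([196, 325, 0]) cube([23, 313, 1685]);
translate([1075, 325, 0]) cube([23, 313, 1685]);
translate([219, 325, 0]) cube([856, 313, 31]);
translate([219, 325, 384]) cube([856, 313, 31]);
translate([219, 325, 768]) cube([856, 313, 31]);
translate([219, 325, 1152]) cube([856, 313, 31]);
translate([219, 325, 1536]) cube([856, 313, 31]);


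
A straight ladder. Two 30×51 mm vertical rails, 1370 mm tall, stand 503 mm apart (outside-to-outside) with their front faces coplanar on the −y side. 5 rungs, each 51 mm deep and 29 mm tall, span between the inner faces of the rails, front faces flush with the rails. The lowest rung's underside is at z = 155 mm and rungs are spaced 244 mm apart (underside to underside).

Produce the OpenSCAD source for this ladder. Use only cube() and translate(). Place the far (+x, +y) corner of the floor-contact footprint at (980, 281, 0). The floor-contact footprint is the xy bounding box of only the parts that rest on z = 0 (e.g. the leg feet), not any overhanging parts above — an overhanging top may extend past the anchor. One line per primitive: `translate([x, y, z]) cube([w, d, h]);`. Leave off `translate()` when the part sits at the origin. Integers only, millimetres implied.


translate([477, 230, 0]) cube([30, 51, 1370]);
translate([950, 230, 0]) cube([30, 51, 1370]);
translate([507, 230, 155]) cube([443, 51, 29]);
translate([507, 230, 399]) cube([443, 51, 29]);
translate([507, 230, 643]) cube([443, 51, 29]);
translate([507, 230, 887]) cube([443, 51, 29]);
translate([507, 230, 1131]) cube([443, 51, 29]);


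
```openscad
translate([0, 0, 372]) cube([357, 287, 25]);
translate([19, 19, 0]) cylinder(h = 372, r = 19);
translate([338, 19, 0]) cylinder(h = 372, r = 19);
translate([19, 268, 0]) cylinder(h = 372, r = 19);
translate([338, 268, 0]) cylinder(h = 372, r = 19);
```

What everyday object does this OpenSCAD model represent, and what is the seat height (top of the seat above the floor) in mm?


A stool. The seat height is 397 mm.

A 357×287×25 slab at z = 372 on four corner cylinders — a stool. The seat top is 372 + 25 = 397 mm.


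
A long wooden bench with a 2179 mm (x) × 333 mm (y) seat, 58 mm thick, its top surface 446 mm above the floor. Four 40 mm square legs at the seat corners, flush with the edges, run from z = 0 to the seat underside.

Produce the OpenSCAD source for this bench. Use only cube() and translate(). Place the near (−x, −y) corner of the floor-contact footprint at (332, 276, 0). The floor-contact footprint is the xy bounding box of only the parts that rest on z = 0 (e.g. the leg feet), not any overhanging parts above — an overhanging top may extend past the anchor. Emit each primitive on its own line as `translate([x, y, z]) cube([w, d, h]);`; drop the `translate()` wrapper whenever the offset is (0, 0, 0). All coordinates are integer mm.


// leg_h = 446 − 58 = 388
translate([332, 276, 388]) cube([2179, 333, 58]);
translate([332, 276, 0]) cube([40, 40, 388]);
translate([332, 569, 0]) cube([40, 40, 388]);
translate([2471, 276, 0]) cube([40, 40, 388]);
translate([2471, 569, 0]) cube([40, 40, 388]);


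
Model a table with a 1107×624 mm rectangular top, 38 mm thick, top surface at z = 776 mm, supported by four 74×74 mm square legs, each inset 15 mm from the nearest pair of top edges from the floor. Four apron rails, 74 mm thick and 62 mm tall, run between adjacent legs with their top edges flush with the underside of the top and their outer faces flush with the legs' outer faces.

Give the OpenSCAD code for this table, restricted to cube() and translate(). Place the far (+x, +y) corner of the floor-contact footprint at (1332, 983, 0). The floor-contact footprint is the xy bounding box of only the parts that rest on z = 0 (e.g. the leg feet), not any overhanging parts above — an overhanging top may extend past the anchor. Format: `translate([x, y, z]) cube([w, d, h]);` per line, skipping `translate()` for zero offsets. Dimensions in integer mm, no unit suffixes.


translate([240, 374, 738]) cube([1107, 624, 38]);
translate([255, 389, 0]) cube([74, 74, 738]);
translate([1258, 389, 0]) cube([74, 74, 738]);
translate([255, 909, 0]) cube([74, 74, 738]);
translate([1258, 909, 0]) cube([74, 74, 738]);
translate([329, 389, 676]) cube([929, 74, 62]);
translate([329, 909, 676]) cube([929, 74, 62]);
translate([255, 463, 676]) cube([74, 446, 62]);
translate([1258, 463, 676]) cube([74, 446, 62]);


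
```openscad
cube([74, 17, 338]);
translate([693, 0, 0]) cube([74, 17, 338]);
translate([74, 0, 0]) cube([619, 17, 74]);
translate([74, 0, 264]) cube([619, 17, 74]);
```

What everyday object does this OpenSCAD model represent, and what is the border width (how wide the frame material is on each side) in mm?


A picture frame. The border width is 74 mm.

Four thin pieces enclosing a rectangular opening — a picture frame. The two full-height stiles are 338 mm tall; the top rail sits at z = 264 and is 74 mm tall, so the border above the opening is 338 − 264 = 74 mm, matching the stile x-width.


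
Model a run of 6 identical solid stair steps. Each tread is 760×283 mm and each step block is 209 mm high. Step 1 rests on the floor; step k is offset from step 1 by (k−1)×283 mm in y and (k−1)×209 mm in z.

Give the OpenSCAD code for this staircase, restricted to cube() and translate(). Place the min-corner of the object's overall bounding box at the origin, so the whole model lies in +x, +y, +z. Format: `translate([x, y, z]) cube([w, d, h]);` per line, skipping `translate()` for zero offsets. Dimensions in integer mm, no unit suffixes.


cube([760, 283, 209]);
translate([0, 283, 209]) cube([760, 283, 209]);
translate([0, 566, 418]) cube([760, 283, 209]);
translate([0, 849, 627]) cube([760, 283, 209]);
translate([0, 1132, 836]) cube([760, 283, 209]);
translate([0, 1415, 1045]) cube([760, 283, 209]);


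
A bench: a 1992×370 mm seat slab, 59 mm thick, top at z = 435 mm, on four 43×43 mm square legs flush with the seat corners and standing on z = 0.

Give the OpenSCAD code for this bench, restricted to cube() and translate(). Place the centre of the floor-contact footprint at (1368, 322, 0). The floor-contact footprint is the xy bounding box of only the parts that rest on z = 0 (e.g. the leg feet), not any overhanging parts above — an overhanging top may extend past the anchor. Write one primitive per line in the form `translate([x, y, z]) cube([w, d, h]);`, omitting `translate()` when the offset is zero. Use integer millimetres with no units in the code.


translate([372, 137, 376]) cube([1992, 370, 59]);
translate([372, 137, 0]) cube([43, 43, 376]);
translate([372, 464, 0]) cube([43, 43, 376]);
translate([2321, 137, 0]) cube([43, 43, 376]);
translate([2321, 464, 0]) cube([43, 43, 376]);
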